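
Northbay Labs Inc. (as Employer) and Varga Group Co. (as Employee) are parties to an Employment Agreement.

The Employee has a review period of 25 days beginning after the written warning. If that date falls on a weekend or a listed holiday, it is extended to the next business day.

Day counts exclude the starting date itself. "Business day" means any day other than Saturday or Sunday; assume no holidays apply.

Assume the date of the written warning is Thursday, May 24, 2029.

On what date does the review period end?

June 18, 2029

The last day of the review period: 25 calendar days after May 24, 2029 is June 18, 2029. June 18, 2029 is a Monday, so no roll-forward applies.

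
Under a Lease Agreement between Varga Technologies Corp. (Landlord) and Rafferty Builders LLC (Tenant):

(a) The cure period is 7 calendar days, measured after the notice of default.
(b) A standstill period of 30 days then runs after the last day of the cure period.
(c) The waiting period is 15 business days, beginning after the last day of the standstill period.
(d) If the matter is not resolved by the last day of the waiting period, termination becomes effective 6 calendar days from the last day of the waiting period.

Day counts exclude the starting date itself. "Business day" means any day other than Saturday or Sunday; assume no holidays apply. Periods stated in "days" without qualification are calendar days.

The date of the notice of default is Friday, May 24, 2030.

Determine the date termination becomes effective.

The last day of the cure period: 7 calendar days after May 24, 2030 is May 31, 2030.
Adding 30 calendar days to May 31, 2030 gives June 30, 2030, which is the last day of the standstill period.
From Sunday, June 30, 2030, 15 business days (Jul 1, Jul 2, Jul 3, Jul 4, …, Jul 17, Jul 18, Jul 19, skipping weekends) brings us to Friday, July 19, 2030, which is the last day of the waiting period.
The date termination becomes effective: July 19, 2030 + 6 days = July 25, 2030.

July 25, 2030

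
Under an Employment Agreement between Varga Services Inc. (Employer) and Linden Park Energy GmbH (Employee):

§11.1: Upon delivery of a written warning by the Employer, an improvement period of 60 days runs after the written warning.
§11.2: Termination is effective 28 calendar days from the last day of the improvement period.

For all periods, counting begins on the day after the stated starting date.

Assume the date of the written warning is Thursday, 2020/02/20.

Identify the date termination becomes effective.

2020/05/18

The last day of the improvement period: 60 calendar days after 2020/02/20 is 2020/04/20.
The date termination becomes effective: 2020/04/20 + 28 days = 2020/05/18.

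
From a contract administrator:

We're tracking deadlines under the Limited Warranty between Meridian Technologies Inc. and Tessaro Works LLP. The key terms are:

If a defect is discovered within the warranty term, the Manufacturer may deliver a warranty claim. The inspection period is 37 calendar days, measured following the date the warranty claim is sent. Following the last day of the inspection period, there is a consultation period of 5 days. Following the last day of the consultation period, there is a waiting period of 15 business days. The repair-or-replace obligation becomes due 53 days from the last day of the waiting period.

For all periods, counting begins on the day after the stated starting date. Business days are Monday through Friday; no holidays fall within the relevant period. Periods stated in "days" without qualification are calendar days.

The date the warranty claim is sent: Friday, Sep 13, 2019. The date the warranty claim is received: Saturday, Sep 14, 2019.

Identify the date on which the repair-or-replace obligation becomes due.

Adding 37 calendar days to Sep 13, 2019 gives Oct 20, 2019, which is the last day of the inspection period.
The last day of the consultation period: Oct 20, 2019 + 5 days = Oct 25, 2019.
The last day of the waiting period: counting 15 business days from Friday, Oct 25, 2019 (Oct 28, Oct 29, Oct 30, Oct 31, …, Nov 13, Nov 14, Nov 15, skipping weekends) reaches Friday, Nov 15, 2019.
Adding 53 calendar days to Nov 15, 2019 gives Jan 7, 2020, which is the date on which the repair-or-replace obligation becomes due.

Jan 7, 2020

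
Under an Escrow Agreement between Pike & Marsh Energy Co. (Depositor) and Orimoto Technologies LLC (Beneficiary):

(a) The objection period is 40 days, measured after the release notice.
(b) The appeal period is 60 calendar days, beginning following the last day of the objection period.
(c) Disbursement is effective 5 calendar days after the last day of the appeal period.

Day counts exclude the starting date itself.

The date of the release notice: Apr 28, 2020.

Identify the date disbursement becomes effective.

Aug 11, 2020

The last day of the objection period: Apr 28, 2020 + 40 days = Jun 7, 2020.
The last day of the appeal period: Jun 7, 2020 + 60 days = Aug 6, 2020.
The date disbursement becomes effective: 5 calendar days after Aug 6, 2020 is Aug 11, 2020.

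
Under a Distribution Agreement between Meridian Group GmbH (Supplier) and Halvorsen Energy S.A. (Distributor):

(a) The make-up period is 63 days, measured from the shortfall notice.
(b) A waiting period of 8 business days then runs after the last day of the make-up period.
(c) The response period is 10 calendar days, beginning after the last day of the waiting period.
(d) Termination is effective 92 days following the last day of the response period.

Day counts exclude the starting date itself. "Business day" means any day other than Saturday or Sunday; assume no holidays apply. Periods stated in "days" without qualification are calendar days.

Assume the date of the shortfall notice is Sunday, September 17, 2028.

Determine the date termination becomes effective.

Adding 63 calendar days to September 17, 2028 gives November 19, 2028, which is the last day of the make-up period.
From Sunday, November 19, 2028, 8 business days (Nov 20, Nov 21, Nov 22, Nov 23, Nov 24, Nov 27, Nov 28, Nov 29, skipping weekends) brings us to Wednesday, November 29, 2028, which is the last day of the waiting period.
The last day of the response period: 10 calendar days after November 29, 2028 is December 9, 2028.
The date termination becomes effective: 92 calendar days after December 9, 2028 is March 11, 2029.

March 11, 2029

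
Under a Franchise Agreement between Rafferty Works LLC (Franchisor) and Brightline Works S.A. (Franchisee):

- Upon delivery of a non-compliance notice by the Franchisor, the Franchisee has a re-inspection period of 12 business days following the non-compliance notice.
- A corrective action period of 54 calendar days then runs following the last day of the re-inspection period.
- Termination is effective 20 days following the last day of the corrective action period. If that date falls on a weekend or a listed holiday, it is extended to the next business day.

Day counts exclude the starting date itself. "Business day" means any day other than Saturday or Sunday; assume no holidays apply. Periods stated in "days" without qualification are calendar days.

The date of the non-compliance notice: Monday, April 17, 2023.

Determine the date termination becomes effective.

July 17, 2023

The last day of the re-inspection period: counting 12 business days from Monday, April 17, 2023 (Apr 18, Apr 19, Apr 20, Apr 21, …, May 1, May 2, May 3, skipping weekends) reaches Wednesday, May 3, 2023.
The last day of the corrective action period: May 3, 2023 + 54 days = June 26, 2023.
The date termination becomes effective: June 26, 2023 + 20 days = July 16, 2023. That falls on a Sunday, so it rolls to the next business day, Monday, July 17, 2023.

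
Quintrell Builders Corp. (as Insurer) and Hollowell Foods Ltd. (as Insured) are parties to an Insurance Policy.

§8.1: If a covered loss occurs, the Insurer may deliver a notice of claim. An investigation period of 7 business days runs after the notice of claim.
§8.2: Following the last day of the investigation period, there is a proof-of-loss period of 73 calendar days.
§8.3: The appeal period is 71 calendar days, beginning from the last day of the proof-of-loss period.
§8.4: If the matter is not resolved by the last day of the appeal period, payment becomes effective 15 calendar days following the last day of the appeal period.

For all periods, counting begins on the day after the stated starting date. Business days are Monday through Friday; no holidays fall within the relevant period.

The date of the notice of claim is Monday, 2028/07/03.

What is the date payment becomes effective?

2028/12/18

From Monday, 2028/07/03, 7 business days (Jul 4, Jul 5, Jul 6, Jul 7, Jul 10, Jul 11, Jul 12, skipping weekends) brings us to Wednesday, 2028/07/12, which is the last day of the investigation period.
Adding 73 calendar days to 2028/07/12 gives 2028/09/23, which is the last day of the proof-of-loss period.
The last day of the appeal period: 71 calendar days after 2028/09/23 is 2028/12/03.
The date payment becomes effective: 15 calendar days after 2028/12/03 is 2028/12/18.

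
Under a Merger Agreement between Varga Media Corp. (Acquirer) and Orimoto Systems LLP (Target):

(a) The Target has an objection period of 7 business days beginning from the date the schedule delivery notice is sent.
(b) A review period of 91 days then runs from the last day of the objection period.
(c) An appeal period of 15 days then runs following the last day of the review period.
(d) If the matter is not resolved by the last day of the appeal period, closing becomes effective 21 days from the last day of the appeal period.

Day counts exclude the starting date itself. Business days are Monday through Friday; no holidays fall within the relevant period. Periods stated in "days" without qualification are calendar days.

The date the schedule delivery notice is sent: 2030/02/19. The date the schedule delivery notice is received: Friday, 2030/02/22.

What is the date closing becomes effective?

The last day of the objection period: 7 business days after Tuesday, 2030/02/19, skipping weekends — Feb 20, Feb 21, Feb 22, Feb 25, Feb 26, Feb 27, Feb 28 — lands on Thursday, 2030/02/28.
Adding 91 calendar days to 2030/02/28 gives 2030/05/30, which is the last day of the review period.
The last day of the appeal period: 2030/05/30 + 15 days = 2030/06/14.
The date closing becomes effective: 21 calendar days after 2030/06/14 is 2030/07/05.

2030/07/05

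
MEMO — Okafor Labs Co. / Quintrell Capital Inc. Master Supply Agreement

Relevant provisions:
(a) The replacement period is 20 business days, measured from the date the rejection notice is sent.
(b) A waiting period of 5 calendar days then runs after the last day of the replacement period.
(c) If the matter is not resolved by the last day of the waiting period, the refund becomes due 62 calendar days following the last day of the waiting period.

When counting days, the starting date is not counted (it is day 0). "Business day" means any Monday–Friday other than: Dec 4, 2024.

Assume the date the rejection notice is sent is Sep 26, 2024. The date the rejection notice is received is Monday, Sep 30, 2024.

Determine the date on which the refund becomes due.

From Thursday, Sep 26, 2024, 20 business days (Sep 27, Sep 30, Oct 1, Oct 2, …, Oct 22, Oct 23, Oct 24, skipping weekends) brings us to Thursday, Oct 24, 2024, which is the last day of the replacement period.
The last day of the waiting period: 5 calendar days after Oct 24, 2024 is Oct 29, 2024.
The date on which the refund becomes due: 62 calendar days after Oct 29, 2024 is Dec 30, 2024.

Dec 30, 2024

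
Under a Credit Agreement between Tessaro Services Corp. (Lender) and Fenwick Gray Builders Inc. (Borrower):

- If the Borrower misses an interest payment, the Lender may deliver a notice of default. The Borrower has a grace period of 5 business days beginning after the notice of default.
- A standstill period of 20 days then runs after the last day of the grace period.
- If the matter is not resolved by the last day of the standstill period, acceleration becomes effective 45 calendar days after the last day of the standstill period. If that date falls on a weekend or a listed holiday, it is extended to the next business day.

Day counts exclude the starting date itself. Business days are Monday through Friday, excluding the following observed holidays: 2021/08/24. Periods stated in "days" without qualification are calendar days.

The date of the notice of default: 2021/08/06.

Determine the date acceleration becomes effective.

2021/10/18

The last day of the grace period: counting 5 business days from Friday, 2021/08/06 (Aug 9, Aug 10, Aug 11, Aug 12, Aug 13, skipping weekends) reaches Friday, 2021/08/13.
The last day of the standstill period: 2021/08/13 + 20 days = 2021/09/02.
Adding 45 calendar days to 2021/09/02 gives 2021/10/17, which is the date acceleration becomes effective. That falls on a Sunday, so it rolls to the next business day, Monday, 2021/10/18.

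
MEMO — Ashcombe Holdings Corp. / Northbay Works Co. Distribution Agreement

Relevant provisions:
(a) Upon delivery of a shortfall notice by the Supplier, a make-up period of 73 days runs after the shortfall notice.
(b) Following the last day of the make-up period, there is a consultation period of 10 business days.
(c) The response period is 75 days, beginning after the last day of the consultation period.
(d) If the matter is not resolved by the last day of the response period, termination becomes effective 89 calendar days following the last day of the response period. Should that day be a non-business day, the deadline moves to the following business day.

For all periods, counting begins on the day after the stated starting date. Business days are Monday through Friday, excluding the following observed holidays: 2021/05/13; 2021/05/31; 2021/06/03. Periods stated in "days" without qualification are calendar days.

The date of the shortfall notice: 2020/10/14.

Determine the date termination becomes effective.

The last day of the make-up period: 2020/10/14 + 73 days = 2020/12/26.
The last day of the consultation period: counting 10 business days from Saturday, 2020/12/26 (Dec 28, Dec 29, Dec 30, Dec 31, Jan 1, Jan 4, Jan 5, Jan 6, Jan 7, Jan 8, skipping weekends) reaches Friday, 2021/01/08.
The last day of the response period: 75 calendar days after 2021/01/08 is 2021/03/24.
Adding 89 calendar days to 2021/03/24 gives 2021/06/21, which is the date termination becomes effective. 2021/06/21 is a Monday and is not a listed holiday, so no roll-forward applies.

2021/06/21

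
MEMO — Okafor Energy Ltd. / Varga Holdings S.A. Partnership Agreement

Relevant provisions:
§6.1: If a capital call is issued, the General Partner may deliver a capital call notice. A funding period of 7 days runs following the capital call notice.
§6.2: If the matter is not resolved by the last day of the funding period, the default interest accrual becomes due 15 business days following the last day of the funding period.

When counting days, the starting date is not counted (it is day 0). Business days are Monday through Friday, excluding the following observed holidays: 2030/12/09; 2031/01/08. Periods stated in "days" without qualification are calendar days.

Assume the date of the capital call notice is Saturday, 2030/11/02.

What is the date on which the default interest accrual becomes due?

2030/11/29

The last day of the funding period: 2030/11/02 + 7 days = 2030/11/09.
From Saturday, 2030/11/09, 15 business days (Nov 11, Nov 12, Nov 13, Nov 14, …, Nov 27, Nov 28, Nov 29, skipping weekends) brings us to Friday, 2030/11/29, which is the date on which the default interest accrual becomes due.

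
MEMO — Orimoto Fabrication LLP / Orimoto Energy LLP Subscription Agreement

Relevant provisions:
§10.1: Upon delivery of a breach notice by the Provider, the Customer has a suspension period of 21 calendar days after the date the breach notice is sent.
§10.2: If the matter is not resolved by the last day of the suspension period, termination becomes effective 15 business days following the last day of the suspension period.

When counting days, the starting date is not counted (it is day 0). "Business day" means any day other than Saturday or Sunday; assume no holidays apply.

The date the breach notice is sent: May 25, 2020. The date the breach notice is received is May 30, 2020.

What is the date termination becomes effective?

The last day of the suspension period: 21 calendar days after May 25, 2020 is June 15, 2020.
From Monday, June 15, 2020, 15 business days (Jun 16, Jun 17, Jun 18, Jun 19, …, Jul 2, Jul 3, Jul 6, skipping weekends) brings us to Monday, July 6, 2020, which is the date termination becomes effective.

July 6, 2020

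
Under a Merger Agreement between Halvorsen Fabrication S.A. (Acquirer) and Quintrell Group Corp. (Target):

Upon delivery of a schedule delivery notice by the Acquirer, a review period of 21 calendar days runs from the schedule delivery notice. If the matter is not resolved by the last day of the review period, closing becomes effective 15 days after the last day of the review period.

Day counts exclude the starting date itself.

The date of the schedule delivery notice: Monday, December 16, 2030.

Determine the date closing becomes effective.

January 21, 2031

The last day of the review period: 21 calendar days after December 16, 2030 is January 6, 2031.
The date closing becomes effective: January 6, 2031 + 15 days = January 21, 2031.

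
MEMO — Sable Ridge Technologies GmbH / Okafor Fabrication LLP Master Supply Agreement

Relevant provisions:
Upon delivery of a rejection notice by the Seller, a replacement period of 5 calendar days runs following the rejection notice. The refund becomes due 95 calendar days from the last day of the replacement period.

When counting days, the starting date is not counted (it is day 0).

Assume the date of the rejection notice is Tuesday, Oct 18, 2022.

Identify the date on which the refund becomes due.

The last day of the replacement period: 5 calendar days after Oct 18, 2022 is Oct 23, 2022.
Adding 95 calendar days to Oct 23, 2022 gives Jan 26, 2023, which is the date on which the refund becomes due.

Jan 26, 2023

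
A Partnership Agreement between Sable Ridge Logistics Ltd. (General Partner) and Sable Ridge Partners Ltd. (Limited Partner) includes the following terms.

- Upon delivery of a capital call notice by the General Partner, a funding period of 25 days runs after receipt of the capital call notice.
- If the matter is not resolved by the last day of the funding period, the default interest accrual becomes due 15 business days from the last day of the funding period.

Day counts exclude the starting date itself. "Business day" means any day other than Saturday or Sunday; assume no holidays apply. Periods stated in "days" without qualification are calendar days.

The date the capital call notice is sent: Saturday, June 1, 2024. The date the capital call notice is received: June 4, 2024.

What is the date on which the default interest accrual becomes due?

July 19, 2024

Adding 25 calendar days to June 4, 2024 gives June 29, 2024, which is the last day of the funding period.
The date on which the default interest accrual becomes due: 15 business days after Saturday, June 29, 2024, skipping weekends — Jul 1, Jul 2, Jul 3, Jul 4, …, Jul 17, Jul 18, Jul 19 — lands on Friday, July 19, 2024.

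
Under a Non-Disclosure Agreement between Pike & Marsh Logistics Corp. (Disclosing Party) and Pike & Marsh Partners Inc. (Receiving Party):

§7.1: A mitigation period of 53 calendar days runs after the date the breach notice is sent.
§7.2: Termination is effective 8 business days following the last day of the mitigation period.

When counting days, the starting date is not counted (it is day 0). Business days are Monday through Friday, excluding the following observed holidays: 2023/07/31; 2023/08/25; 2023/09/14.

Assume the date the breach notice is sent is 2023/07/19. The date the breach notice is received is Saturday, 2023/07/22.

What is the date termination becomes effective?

The last day of the mitigation period: 53 calendar days after 2023/07/19 is 2023/09/10.
From Sunday, 2023/09/10, 8 business days (Sep 11, Sep 12, Sep 13, Sep 15, Sep 18, Sep 19, Sep 20, Sep 21, skipping weekends and the listed holiday on Sep 14) brings us to Thursday, 2023/09/21, which is the date termination becomes effective.

2023/09/21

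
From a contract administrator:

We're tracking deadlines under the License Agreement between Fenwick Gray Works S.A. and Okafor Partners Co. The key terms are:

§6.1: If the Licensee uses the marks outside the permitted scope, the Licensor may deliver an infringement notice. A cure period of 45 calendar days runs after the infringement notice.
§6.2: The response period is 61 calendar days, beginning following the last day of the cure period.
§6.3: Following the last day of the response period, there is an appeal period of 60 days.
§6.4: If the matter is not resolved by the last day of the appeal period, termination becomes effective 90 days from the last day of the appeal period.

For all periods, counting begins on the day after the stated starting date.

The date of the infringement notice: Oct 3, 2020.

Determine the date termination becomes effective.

Adding 45 calendar days to Oct 3, 2020 gives Nov 17, 2020, which is the last day of the cure period.
Adding 61 calendar days to Nov 17, 2020 gives Jan 17, 2021, which is the last day of the response period.
The last day of the appeal period: Jan 17, 2021 + 60 days = Mar 18, 2021.
The date termination becomes effective: 90 calendar days after Mar 18, 2021 is Jun 16, 2021.

Jun 16, 2021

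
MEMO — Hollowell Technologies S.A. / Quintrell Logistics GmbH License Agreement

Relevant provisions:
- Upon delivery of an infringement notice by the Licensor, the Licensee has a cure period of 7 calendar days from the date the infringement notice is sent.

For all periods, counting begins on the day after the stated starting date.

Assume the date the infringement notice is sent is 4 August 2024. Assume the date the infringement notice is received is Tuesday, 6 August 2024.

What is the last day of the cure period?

Adding 7 calendar days to 4 August 2024 gives 11 August 2024, which is the last day of the cure period.

11 August 2024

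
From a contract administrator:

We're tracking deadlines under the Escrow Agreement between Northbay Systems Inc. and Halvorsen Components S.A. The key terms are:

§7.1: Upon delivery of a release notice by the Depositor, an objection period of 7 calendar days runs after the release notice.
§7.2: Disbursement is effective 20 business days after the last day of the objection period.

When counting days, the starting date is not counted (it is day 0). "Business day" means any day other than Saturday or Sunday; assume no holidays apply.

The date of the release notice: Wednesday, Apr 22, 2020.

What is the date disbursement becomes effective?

The last day of the objection period: Apr 22, 2020 + 7 days = Apr 29, 2020.
From Wednesday, Apr 29, 2020, 20 business days (Apr 30, May 1, May 4, May 5, …, May 25, May 26, May 27, skipping weekends) brings us to Wednesday, May 27, 2020, which is the date disbursement becomes effective.

May 27, 2020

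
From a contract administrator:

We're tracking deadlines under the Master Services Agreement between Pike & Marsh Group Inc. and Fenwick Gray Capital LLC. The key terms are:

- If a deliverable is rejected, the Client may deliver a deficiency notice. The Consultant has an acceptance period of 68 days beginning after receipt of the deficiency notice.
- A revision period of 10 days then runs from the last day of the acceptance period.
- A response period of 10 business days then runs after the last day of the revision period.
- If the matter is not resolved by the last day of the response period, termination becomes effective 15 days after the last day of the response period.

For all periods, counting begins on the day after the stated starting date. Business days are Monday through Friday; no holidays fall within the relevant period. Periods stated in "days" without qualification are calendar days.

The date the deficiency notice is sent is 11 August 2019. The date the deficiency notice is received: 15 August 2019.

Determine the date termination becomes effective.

30 November 2019

The last day of the acceptance period: 68 calendar days after 15 August 2019 is 22 October 2019.
The last day of the revision period: 22 October 2019 + 10 days = 1 November 2019.
From Friday, 1 November 2019, 10 business days (Nov 4, Nov 5, Nov 6, Nov 7, Nov 8, Nov 11, Nov 12, Nov 13, Nov 14, Nov 15, skipping weekends) brings us to Friday, 15 November 2019, which is the last day of the response period.
The date termination becomes effective: 15 calendar days after 15 November 2019 is 30 November 2019.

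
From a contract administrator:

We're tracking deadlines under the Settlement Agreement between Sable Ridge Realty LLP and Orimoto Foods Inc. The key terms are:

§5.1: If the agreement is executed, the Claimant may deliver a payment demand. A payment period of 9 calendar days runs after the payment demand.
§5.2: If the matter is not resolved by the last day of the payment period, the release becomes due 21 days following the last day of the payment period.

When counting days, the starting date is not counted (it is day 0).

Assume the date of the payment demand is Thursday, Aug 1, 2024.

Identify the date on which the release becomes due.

Aug 31, 2024

The last day of the payment period: 9 calendar days after Aug 1, 2024 is Aug 10, 2024.
Adding 21 calendar days to Aug 10, 2024 gives Aug 31, 2024, which is the date on which the release becomes due.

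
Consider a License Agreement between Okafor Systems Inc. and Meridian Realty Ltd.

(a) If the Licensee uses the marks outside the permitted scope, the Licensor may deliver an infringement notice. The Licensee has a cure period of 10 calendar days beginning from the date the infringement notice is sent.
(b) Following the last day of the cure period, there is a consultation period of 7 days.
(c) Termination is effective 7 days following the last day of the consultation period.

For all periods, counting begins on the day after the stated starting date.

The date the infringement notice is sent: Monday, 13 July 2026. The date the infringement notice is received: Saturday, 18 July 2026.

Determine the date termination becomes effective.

The last day of the cure period: 10 calendar days after 13 July 2026 is 23 July 2026.
The last day of the consultation period: 7 calendar days after 23 July 2026 is 30 July 2026.
The date termination becomes effective: 7 calendar days after 30 July 2026 is 6 August 2026.

6 August 2026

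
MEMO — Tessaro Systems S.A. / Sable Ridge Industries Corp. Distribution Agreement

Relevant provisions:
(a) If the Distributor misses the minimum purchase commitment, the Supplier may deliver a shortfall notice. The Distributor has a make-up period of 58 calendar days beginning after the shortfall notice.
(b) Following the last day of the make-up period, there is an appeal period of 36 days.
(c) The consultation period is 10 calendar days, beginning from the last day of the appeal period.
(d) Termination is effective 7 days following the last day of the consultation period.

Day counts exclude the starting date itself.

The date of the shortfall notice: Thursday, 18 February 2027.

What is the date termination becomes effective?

Adding 58 calendar days to 18 February 2027 gives 17 April 2027, which is the last day of the make-up period.
Adding 36 calendar days to 17 April 2027 gives 23 May 2027, which is the last day of the appeal period.
The last day of the consultation period: 10 calendar days after 23 May 2027 is 2 June 2027.
The date termination becomes effective: 7 calendar days after 2 June 2027 is 9 June 2027.

9 June 2027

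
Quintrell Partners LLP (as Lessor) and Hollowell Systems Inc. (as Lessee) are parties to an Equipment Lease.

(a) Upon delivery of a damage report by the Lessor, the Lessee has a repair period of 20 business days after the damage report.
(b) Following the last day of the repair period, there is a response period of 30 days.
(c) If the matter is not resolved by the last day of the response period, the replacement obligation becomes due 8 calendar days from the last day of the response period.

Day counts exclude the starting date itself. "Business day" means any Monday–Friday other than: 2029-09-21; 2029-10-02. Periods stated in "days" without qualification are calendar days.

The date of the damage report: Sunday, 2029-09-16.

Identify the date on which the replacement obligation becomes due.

From Sunday, 2029-09-16, 20 business days (Sep 17, Sep 18, Sep 19, Sep 20, …, Oct 12, Oct 15, Oct 16, skipping weekends and the listed holidays on Sep 21, Oct 2) brings us to Tuesday, 2029-10-16, which is the last day of the repair period.
Adding 30 calendar days to 2029-10-16 gives 2029-11-15, which is the last day of the response period.
The date on which the replacement obligation becomes due: 2029-11-15 + 8 days = 2029-11-23.

2029-11-23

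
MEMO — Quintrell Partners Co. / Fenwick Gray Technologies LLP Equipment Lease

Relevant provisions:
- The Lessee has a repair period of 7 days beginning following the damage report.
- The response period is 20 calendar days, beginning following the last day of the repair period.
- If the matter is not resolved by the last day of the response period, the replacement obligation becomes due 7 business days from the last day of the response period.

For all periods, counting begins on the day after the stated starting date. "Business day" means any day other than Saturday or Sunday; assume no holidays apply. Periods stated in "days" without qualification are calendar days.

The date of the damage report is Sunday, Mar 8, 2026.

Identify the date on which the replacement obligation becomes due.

Adding 7 calendar days to Mar 8, 2026 gives Mar 15, 2026, which is the last day of the repair period.
Adding 20 calendar days to Mar 15, 2026 gives Apr 4, 2026, which is the last day of the response period.
From Saturday, Apr 4, 2026, 7 business days (Apr 6, Apr 7, Apr 8, Apr 9, Apr 10, Apr 13, Apr 14, skipping weekends) brings us to Tuesday, Apr 14, 2026, which is the date on which the replacement obligation becomes due.

Apr 14, 2026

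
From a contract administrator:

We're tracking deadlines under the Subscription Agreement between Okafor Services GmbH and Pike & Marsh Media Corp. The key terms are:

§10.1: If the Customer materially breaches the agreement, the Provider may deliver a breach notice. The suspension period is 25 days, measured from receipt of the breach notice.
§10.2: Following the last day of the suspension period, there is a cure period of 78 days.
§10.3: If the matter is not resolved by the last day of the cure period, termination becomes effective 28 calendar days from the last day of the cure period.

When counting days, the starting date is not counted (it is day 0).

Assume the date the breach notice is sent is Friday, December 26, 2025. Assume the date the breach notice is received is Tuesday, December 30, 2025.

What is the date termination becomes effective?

The last day of the suspension period: 25 calendar days after December 30, 2025 is January 24, 2026.
The last day of the cure period: 78 calendar days after January 24, 2026 is April 12, 2026.
Adding 28 calendar days to April 12, 2026 gives May 10, 2026, which is the date termination becomes effective.

May 10, 2026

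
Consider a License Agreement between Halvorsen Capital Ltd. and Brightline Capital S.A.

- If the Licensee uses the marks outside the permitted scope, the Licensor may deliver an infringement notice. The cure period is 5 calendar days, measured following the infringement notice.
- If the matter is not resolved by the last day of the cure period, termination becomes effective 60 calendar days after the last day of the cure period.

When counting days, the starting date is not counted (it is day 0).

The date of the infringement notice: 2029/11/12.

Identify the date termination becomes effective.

2030/01/16

The last day of the cure period: 5 calendar days after 2029/11/12 is 2029/11/17.
The date termination becomes effective: 2029/11/17 + 60 days = 2030/01/16.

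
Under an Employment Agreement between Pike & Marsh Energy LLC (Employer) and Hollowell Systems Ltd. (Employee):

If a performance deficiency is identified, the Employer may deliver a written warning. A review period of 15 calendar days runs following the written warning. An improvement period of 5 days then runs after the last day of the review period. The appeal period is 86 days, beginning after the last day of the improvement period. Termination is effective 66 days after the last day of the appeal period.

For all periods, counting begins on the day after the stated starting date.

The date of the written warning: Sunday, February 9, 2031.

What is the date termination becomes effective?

The last day of the review period: February 9, 2031 + 15 days = February 24, 2031.
Adding 5 calendar days to February 24, 2031 gives March 1, 2031, which is the last day of the improvement period.
Adding 86 calendar days to March 1, 2031 gives May 26, 2031, which is the last day of the appeal period.
The date termination becomes effective: 66 calendar days after May 26, 2031 is July 31, 2031.

July 31, 2031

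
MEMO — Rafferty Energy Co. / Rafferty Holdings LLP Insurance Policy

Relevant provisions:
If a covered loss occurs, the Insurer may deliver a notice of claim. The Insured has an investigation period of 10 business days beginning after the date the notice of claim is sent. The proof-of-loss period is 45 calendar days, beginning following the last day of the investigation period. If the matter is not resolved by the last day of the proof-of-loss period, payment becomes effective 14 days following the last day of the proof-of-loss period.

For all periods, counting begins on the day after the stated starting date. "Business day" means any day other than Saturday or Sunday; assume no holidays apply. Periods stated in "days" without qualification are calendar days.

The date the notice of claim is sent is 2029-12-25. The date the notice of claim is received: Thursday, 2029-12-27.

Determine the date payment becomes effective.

From Tuesday, 2029-12-25, 10 business days (Dec 26, Dec 27, Dec 28, Dec 31, Jan 1, Jan 2, Jan 3, Jan 4, Jan 7, Jan 8, skipping weekends) brings us to Tuesday, 2030-01-08, which is the last day of the investigation period.
The last day of the proof-of-loss period: 45 calendar days after 2030-01-08 is 2030-02-22.
Adding 14 calendar days to 2030-02-22 gives 2030-03-08, which is the date payment becomes effective.

2030-03-08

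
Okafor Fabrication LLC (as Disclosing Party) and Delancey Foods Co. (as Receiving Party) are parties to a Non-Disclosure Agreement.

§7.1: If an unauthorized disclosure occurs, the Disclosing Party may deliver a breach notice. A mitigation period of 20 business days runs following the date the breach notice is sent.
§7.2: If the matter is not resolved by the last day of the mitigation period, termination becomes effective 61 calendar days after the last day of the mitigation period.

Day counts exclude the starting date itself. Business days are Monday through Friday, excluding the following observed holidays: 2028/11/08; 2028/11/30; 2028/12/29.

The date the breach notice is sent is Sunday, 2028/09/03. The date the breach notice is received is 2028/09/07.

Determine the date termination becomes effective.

From Sunday, 2028/09/03, 20 business days (Sep 4, Sep 5, Sep 6, Sep 7, …, Sep 27, Sep 28, Sep 29, skipping weekends) brings us to Friday, 2028/09/29, which is the last day of the mitigation period.
The date termination becomes effective: 61 calendar days after 2028/09/29 is 2028/11/29.

2028/11/29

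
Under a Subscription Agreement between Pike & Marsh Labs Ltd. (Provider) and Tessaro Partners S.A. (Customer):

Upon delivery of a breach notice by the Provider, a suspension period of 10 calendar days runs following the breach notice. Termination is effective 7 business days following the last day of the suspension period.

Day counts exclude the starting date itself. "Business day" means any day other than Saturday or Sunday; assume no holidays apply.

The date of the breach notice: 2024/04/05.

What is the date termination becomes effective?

2024/04/24

The last day of the suspension period: 10 calendar days after 2024/04/05 is 2024/04/15.
The date termination becomes effective: counting 7 business days from Monday, 2024/04/15 (Apr 16, Apr 17, Apr 18, Apr 19, Apr 22, Apr 23, Apr 24, skipping weekends) reaches Wednesday, 2024/04/24.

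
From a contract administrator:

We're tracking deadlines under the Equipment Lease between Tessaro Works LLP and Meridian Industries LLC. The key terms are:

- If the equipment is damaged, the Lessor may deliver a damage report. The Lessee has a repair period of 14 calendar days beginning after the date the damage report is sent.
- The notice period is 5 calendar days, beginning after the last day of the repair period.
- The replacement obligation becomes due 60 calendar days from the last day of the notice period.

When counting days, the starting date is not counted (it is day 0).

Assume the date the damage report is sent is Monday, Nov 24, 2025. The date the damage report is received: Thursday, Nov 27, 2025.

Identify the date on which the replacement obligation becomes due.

Adding 14 calendar days to Nov 24, 2025 gives Dec 8, 2025, which is the last day of the repair period.
Adding 5 calendar days to Dec 8, 2025 gives Dec 13, 2025, which is the last day of the notice period.
The date on which the replacement obligation becomes due: Dec 13, 2025 + 60 days = Feb 11, 2026.

Feb 11, 2026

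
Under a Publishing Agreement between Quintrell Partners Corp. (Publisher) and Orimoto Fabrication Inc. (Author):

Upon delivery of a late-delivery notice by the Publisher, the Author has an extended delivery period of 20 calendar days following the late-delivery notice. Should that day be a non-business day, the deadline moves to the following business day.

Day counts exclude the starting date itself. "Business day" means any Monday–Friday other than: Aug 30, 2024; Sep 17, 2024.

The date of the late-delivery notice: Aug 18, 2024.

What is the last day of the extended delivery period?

Sep 9, 2024

Adding 20 calendar days to Aug 18, 2024 gives Sep 7, 2024, which is the last day of the extended delivery period. That falls on a Saturday, so it rolls to the next business day, Monday, Sep 9, 2024.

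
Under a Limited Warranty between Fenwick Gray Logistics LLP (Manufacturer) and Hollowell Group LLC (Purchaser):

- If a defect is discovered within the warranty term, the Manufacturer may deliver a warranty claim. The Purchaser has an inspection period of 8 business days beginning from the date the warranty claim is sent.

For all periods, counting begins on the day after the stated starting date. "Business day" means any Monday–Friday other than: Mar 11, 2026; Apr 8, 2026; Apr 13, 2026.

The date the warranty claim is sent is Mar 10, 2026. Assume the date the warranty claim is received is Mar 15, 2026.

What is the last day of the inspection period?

From Tuesday, Mar 10, 2026, 8 business days (Mar 12, Mar 13, Mar 16, Mar 17, Mar 18, Mar 19, Mar 20, Mar 23, skipping weekends and the listed holiday on Mar 11) brings us to Monday, Mar 23, 2026, which is the last day of the inspection period.

Mar 23, 2026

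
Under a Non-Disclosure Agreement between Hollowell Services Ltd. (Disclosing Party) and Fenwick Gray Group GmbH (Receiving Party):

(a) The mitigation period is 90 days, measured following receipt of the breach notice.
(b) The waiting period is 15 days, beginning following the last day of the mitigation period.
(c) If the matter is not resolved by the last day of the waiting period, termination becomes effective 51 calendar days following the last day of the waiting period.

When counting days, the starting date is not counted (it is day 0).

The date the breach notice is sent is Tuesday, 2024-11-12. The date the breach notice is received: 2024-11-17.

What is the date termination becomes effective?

The last day of the mitigation period: 90 calendar days after 2024-11-17 is 2025-02-15.
The last day of the waiting period: 2025-02-15 + 15 days = 2025-03-02.
The date termination becomes effective: 2025-03-02 + 51 days = 2025-04-22.

2025-04-22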